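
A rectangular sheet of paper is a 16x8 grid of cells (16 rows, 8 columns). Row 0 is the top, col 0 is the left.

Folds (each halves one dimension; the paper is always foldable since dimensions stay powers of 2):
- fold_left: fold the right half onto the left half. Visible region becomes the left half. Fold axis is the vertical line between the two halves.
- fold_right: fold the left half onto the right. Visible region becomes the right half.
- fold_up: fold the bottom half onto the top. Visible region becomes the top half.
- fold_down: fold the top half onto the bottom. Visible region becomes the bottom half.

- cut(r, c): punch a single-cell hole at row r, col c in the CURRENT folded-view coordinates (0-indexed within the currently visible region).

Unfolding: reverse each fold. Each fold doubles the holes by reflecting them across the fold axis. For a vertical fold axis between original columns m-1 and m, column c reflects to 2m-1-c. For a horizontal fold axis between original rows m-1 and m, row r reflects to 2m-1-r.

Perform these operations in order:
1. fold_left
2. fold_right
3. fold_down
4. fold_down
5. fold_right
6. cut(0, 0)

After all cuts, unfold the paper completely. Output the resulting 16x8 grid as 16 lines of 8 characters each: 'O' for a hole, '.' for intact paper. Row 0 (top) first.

Answer: ........
........
........
OOOOOOOO
OOOOOOOO
........
........
........
........
........
........
OOOOOOOO
OOOOOOOO
........
........
........

Derivation:
Op 1 fold_left: fold axis v@4; visible region now rows[0,16) x cols[0,4) = 16x4
Op 2 fold_right: fold axis v@2; visible region now rows[0,16) x cols[2,4) = 16x2
Op 3 fold_down: fold axis h@8; visible region now rows[8,16) x cols[2,4) = 8x2
Op 4 fold_down: fold axis h@12; visible region now rows[12,16) x cols[2,4) = 4x2
Op 5 fold_right: fold axis v@3; visible region now rows[12,16) x cols[3,4) = 4x1
Op 6 cut(0, 0): punch at orig (12,3); cuts so far [(12, 3)]; region rows[12,16) x cols[3,4) = 4x1
Unfold 1 (reflect across v@3): 2 holes -> [(12, 2), (12, 3)]
Unfold 2 (reflect across h@12): 4 holes -> [(11, 2), (11, 3), (12, 2), (12, 3)]
Unfold 3 (reflect across h@8): 8 holes -> [(3, 2), (3, 3), (4, 2), (4, 3), (11, 2), (11, 3), (12, 2), (12, 3)]
Unfold 4 (reflect across v@2): 16 holes -> [(3, 0), (3, 1), (3, 2), (3, 3), (4, 0), (4, 1), (4, 2), (4, 3), (11, 0), (11, 1), (11, 2), (11, 3), (12, 0), (12, 1), (12, 2), (12, 3)]
Unfold 5 (reflect across v@4): 32 holes -> [(3, 0), (3, 1), (3, 2), (3, 3), (3, 4), (3, 5), (3, 6), (3, 7), (4, 0), (4, 1), (4, 2), (4, 3), (4, 4), (4, 5), (4, 6), (4, 7), (11, 0), (11, 1), (11, 2), (11, 3), (11, 4), (11, 5), (11, 6), (11, 7), (12, 0), (12, 1), (12, 2), (12, 3), (12, 4), (12, 5), (12, 6), (12, 7)]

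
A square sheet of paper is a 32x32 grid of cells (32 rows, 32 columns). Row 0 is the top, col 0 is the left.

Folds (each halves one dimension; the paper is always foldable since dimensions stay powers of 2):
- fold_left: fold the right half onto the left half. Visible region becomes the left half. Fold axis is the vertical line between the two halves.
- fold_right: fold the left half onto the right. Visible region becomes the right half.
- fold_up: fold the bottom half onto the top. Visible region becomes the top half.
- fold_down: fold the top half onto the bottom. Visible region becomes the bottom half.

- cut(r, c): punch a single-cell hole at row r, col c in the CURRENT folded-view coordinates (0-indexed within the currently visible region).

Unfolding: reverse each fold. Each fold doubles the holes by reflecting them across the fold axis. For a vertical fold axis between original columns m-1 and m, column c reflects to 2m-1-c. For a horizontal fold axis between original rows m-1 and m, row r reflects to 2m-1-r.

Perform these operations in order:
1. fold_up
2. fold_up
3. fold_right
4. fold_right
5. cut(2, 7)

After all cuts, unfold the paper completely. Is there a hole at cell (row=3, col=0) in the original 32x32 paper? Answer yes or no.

Op 1 fold_up: fold axis h@16; visible region now rows[0,16) x cols[0,32) = 16x32
Op 2 fold_up: fold axis h@8; visible region now rows[0,8) x cols[0,32) = 8x32
Op 3 fold_right: fold axis v@16; visible region now rows[0,8) x cols[16,32) = 8x16
Op 4 fold_right: fold axis v@24; visible region now rows[0,8) x cols[24,32) = 8x8
Op 5 cut(2, 7): punch at orig (2,31); cuts so far [(2, 31)]; region rows[0,8) x cols[24,32) = 8x8
Unfold 1 (reflect across v@24): 2 holes -> [(2, 16), (2, 31)]
Unfold 2 (reflect across v@16): 4 holes -> [(2, 0), (2, 15), (2, 16), (2, 31)]
Unfold 3 (reflect across h@8): 8 holes -> [(2, 0), (2, 15), (2, 16), (2, 31), (13, 0), (13, 15), (13, 16), (13, 31)]
Unfold 4 (reflect across h@16): 16 holes -> [(2, 0), (2, 15), (2, 16), (2, 31), (13, 0), (13, 15), (13, 16), (13, 31), (18, 0), (18, 15), (18, 16), (18, 31), (29, 0), (29, 15), (29, 16), (29, 31)]
Holes: [(2, 0), (2, 15), (2, 16), (2, 31), (13, 0), (13, 15), (13, 16), (13, 31), (18, 0), (18, 15), (18, 16), (18, 31), (29, 0), (29, 15), (29, 16), (29, 31)]

Answer: no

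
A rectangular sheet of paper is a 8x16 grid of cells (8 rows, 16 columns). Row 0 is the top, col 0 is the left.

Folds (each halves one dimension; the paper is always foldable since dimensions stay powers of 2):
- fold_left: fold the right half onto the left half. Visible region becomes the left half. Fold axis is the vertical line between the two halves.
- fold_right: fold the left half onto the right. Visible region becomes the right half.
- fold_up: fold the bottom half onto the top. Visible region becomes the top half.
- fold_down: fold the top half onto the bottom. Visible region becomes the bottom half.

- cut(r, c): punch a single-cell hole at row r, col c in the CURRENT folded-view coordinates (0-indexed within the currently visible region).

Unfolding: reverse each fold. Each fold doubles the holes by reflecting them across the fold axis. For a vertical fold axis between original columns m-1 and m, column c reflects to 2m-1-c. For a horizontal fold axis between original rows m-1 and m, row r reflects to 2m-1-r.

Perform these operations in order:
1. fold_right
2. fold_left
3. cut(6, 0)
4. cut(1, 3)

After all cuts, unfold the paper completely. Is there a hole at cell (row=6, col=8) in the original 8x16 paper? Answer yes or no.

Op 1 fold_right: fold axis v@8; visible region now rows[0,8) x cols[8,16) = 8x8
Op 2 fold_left: fold axis v@12; visible region now rows[0,8) x cols[8,12) = 8x4
Op 3 cut(6, 0): punch at orig (6,8); cuts so far [(6, 8)]; region rows[0,8) x cols[8,12) = 8x4
Op 4 cut(1, 3): punch at orig (1,11); cuts so far [(1, 11), (6, 8)]; region rows[0,8) x cols[8,12) = 8x4
Unfold 1 (reflect across v@12): 4 holes -> [(1, 11), (1, 12), (6, 8), (6, 15)]
Unfold 2 (reflect across v@8): 8 holes -> [(1, 3), (1, 4), (1, 11), (1, 12), (6, 0), (6, 7), (6, 8), (6, 15)]
Holes: [(1, 3), (1, 4), (1, 11), (1, 12), (6, 0), (6, 7), (6, 8), (6, 15)]

Answer: yes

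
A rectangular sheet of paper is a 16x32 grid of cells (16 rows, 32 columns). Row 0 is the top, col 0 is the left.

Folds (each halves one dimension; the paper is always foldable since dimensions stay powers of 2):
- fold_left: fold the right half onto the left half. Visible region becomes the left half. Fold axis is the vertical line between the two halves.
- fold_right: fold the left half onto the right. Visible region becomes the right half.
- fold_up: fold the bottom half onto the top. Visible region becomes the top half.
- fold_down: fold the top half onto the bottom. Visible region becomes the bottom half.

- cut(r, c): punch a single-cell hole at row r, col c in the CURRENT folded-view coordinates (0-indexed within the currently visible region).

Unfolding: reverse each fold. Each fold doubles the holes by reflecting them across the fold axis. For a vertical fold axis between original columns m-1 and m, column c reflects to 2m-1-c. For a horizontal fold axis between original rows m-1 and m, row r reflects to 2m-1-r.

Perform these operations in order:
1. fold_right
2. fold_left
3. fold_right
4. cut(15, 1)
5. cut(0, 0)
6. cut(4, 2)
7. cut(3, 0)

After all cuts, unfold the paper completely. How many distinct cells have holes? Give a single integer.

Op 1 fold_right: fold axis v@16; visible region now rows[0,16) x cols[16,32) = 16x16
Op 2 fold_left: fold axis v@24; visible region now rows[0,16) x cols[16,24) = 16x8
Op 3 fold_right: fold axis v@20; visible region now rows[0,16) x cols[20,24) = 16x4
Op 4 cut(15, 1): punch at orig (15,21); cuts so far [(15, 21)]; region rows[0,16) x cols[20,24) = 16x4
Op 5 cut(0, 0): punch at orig (0,20); cuts so far [(0, 20), (15, 21)]; region rows[0,16) x cols[20,24) = 16x4
Op 6 cut(4, 2): punch at orig (4,22); cuts so far [(0, 20), (4, 22), (15, 21)]; region rows[0,16) x cols[20,24) = 16x4
Op 7 cut(3, 0): punch at orig (3,20); cuts so far [(0, 20), (3, 20), (4, 22), (15, 21)]; region rows[0,16) x cols[20,24) = 16x4
Unfold 1 (reflect across v@20): 8 holes -> [(0, 19), (0, 20), (3, 19), (3, 20), (4, 17), (4, 22), (15, 18), (15, 21)]
Unfold 2 (reflect across v@24): 16 holes -> [(0, 19), (0, 20), (0, 27), (0, 28), (3, 19), (3, 20), (3, 27), (3, 28), (4, 17), (4, 22), (4, 25), (4, 30), (15, 18), (15, 21), (15, 26), (15, 29)]
Unfold 3 (reflect across v@16): 32 holes -> [(0, 3), (0, 4), (0, 11), (0, 12), (0, 19), (0, 20), (0, 27), (0, 28), (3, 3), (3, 4), (3, 11), (3, 12), (3, 19), (3, 20), (3, 27), (3, 28), (4, 1), (4, 6), (4, 9), (4, 14), (4, 17), (4, 22), (4, 25), (4, 30), (15, 2), (15, 5), (15, 10), (15, 13), (15, 18), (15, 21), (15, 26), (15, 29)]

Answer: 32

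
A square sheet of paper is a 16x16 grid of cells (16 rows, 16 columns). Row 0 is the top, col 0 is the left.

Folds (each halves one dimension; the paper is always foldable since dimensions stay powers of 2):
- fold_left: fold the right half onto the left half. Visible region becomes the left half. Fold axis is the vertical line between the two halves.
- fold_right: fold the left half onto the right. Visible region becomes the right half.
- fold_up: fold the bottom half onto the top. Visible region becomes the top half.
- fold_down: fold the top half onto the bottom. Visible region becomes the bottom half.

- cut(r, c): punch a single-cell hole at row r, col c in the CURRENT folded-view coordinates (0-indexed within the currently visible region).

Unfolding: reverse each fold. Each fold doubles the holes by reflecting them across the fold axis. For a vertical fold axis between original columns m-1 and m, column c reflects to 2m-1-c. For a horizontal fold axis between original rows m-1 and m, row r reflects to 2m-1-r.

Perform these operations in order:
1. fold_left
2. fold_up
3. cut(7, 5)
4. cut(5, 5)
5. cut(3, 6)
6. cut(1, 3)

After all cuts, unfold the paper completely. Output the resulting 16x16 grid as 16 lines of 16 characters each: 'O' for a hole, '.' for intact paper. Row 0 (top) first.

Answer: ................
...O........O...
................
......O..O......
................
.....O....O.....
................
.....O....O.....
.....O....O.....
................
.....O....O.....
................
......O..O......
................
...O........O...
................

Derivation:
Op 1 fold_left: fold axis v@8; visible region now rows[0,16) x cols[0,8) = 16x8
Op 2 fold_up: fold axis h@8; visible region now rows[0,8) x cols[0,8) = 8x8
Op 3 cut(7, 5): punch at orig (7,5); cuts so far [(7, 5)]; region rows[0,8) x cols[0,8) = 8x8
Op 4 cut(5, 5): punch at orig (5,5); cuts so far [(5, 5), (7, 5)]; region rows[0,8) x cols[0,8) = 8x8
Op 5 cut(3, 6): punch at orig (3,6); cuts so far [(3, 6), (5, 5), (7, 5)]; region rows[0,8) x cols[0,8) = 8x8
Op 6 cut(1, 3): punch at orig (1,3); cuts so far [(1, 3), (3, 6), (5, 5), (7, 5)]; region rows[0,8) x cols[0,8) = 8x8
Unfold 1 (reflect across h@8): 8 holes -> [(1, 3), (3, 6), (5, 5), (7, 5), (8, 5), (10, 5), (12, 6), (14, 3)]
Unfold 2 (reflect across v@8): 16 holes -> [(1, 3), (1, 12), (3, 6), (3, 9), (5, 5), (5, 10), (7, 5), (7, 10), (8, 5), (8, 10), (10, 5), (10, 10), (12, 6), (12, 9), (14, 3), (14, 12)]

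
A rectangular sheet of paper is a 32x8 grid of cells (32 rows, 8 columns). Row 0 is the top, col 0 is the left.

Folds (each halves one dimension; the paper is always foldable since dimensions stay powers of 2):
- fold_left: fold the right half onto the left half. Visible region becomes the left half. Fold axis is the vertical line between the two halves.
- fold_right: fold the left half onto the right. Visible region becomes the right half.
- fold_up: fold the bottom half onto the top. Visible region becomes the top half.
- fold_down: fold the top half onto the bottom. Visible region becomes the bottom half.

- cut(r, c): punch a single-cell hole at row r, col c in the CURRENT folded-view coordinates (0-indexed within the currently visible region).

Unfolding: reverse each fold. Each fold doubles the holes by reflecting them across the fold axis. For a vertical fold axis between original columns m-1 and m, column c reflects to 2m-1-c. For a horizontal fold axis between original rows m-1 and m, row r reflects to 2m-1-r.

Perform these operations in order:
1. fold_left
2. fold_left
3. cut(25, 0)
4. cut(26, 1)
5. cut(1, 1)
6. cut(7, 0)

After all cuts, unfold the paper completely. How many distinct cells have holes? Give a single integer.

Answer: 16

Derivation:
Op 1 fold_left: fold axis v@4; visible region now rows[0,32) x cols[0,4) = 32x4
Op 2 fold_left: fold axis v@2; visible region now rows[0,32) x cols[0,2) = 32x2
Op 3 cut(25, 0): punch at orig (25,0); cuts so far [(25, 0)]; region rows[0,32) x cols[0,2) = 32x2
Op 4 cut(26, 1): punch at orig (26,1); cuts so far [(25, 0), (26, 1)]; region rows[0,32) x cols[0,2) = 32x2
Op 5 cut(1, 1): punch at orig (1,1); cuts so far [(1, 1), (25, 0), (26, 1)]; region rows[0,32) x cols[0,2) = 32x2
Op 6 cut(7, 0): punch at orig (7,0); cuts so far [(1, 1), (7, 0), (25, 0), (26, 1)]; region rows[0,32) x cols[0,2) = 32x2
Unfold 1 (reflect across v@2): 8 holes -> [(1, 1), (1, 2), (7, 0), (7, 3), (25, 0), (25, 3), (26, 1), (26, 2)]
Unfold 2 (reflect across v@4): 16 holes -> [(1, 1), (1, 2), (1, 5), (1, 6), (7, 0), (7, 3), (7, 4), (7, 7), (25, 0), (25, 3), (25, 4), (25, 7), (26, 1), (26, 2), (26, 5), (26, 6)]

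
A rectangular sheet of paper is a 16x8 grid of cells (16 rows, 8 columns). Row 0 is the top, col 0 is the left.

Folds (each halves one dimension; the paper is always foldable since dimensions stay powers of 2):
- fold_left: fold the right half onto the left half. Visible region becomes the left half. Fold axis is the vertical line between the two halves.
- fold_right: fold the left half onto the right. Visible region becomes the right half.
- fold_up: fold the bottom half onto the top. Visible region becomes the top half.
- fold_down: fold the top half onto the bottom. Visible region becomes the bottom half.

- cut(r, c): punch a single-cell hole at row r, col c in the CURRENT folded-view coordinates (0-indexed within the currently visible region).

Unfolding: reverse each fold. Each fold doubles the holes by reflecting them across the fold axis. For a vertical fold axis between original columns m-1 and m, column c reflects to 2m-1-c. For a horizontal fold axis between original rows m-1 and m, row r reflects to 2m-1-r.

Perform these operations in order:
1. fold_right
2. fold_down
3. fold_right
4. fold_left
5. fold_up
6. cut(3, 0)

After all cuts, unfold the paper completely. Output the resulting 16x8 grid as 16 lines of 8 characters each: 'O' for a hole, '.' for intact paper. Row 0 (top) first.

Answer: ........
........
........
OOOOOOOO
OOOOOOOO
........
........
........
........
........
........
OOOOOOOO
OOOOOOOO
........
........
........

Derivation:
Op 1 fold_right: fold axis v@4; visible region now rows[0,16) x cols[4,8) = 16x4
Op 2 fold_down: fold axis h@8; visible region now rows[8,16) x cols[4,8) = 8x4
Op 3 fold_right: fold axis v@6; visible region now rows[8,16) x cols[6,8) = 8x2
Op 4 fold_left: fold axis v@7; visible region now rows[8,16) x cols[6,7) = 8x1
Op 5 fold_up: fold axis h@12; visible region now rows[8,12) x cols[6,7) = 4x1
Op 6 cut(3, 0): punch at orig (11,6); cuts so far [(11, 6)]; region rows[8,12) x cols[6,7) = 4x1
Unfold 1 (reflect across h@12): 2 holes -> [(11, 6), (12, 6)]
Unfold 2 (reflect across v@7): 4 holes -> [(11, 6), (11, 7), (12, 6), (12, 7)]
Unfold 3 (reflect across v@6): 8 holes -> [(11, 4), (11, 5), (11, 6), (11, 7), (12, 4), (12, 5), (12, 6), (12, 7)]
Unfold 4 (reflect across h@8): 16 holes -> [(3, 4), (3, 5), (3, 6), (3, 7), (4, 4), (4, 5), (4, 6), (4, 7), (11, 4), (11, 5), (11, 6), (11, 7), (12, 4), (12, 5), (12, 6), (12, 7)]
Unfold 5 (reflect across v@4): 32 holes -> [(3, 0), (3, 1), (3, 2), (3, 3), (3, 4), (3, 5), (3, 6), (3, 7), (4, 0), (4, 1), (4, 2), (4, 3), (4, 4), (4, 5), (4, 6), (4, 7), (11, 0), (11, 1), (11, 2), (11, 3), (11, 4), (11, 5), (11, 6), (11, 7), (12, 0), (12, 1), (12, 2), (12, 3), (12, 4), (12, 5), (12, 6), (12, 7)]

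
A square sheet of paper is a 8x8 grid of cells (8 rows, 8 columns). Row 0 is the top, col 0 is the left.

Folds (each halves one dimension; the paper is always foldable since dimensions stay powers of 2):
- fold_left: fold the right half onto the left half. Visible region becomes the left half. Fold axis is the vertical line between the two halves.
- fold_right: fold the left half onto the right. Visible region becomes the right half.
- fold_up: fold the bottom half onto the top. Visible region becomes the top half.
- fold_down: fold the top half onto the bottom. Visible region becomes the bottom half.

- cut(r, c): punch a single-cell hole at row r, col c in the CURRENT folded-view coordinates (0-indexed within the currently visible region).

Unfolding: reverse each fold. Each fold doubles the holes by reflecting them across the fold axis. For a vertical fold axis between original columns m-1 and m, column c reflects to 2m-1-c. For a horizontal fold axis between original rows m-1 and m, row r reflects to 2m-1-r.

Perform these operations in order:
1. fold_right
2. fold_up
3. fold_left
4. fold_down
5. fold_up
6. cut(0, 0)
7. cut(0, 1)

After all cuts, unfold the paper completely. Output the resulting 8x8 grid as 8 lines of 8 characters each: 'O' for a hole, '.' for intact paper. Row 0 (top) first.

Answer: OOOOOOOO
OOOOOOOO
OOOOOOOO
OOOOOOOO
OOOOOOOO
OOOOOOOO
OOOOOOOO
OOOOOOOO

Derivation:
Op 1 fold_right: fold axis v@4; visible region now rows[0,8) x cols[4,8) = 8x4
Op 2 fold_up: fold axis h@4; visible region now rows[0,4) x cols[4,8) = 4x4
Op 3 fold_left: fold axis v@6; visible region now rows[0,4) x cols[4,6) = 4x2
Op 4 fold_down: fold axis h@2; visible region now rows[2,4) x cols[4,6) = 2x2
Op 5 fold_up: fold axis h@3; visible region now rows[2,3) x cols[4,6) = 1x2
Op 6 cut(0, 0): punch at orig (2,4); cuts so far [(2, 4)]; region rows[2,3) x cols[4,6) = 1x2
Op 7 cut(0, 1): punch at orig (2,5); cuts so far [(2, 4), (2, 5)]; region rows[2,3) x cols[4,6) = 1x2
Unfold 1 (reflect across h@3): 4 holes -> [(2, 4), (2, 5), (3, 4), (3, 5)]
Unfold 2 (reflect across h@2): 8 holes -> [(0, 4), (0, 5), (1, 4), (1, 5), (2, 4), (2, 5), (3, 4), (3, 5)]
Unfold 3 (reflect across v@6): 16 holes -> [(0, 4), (0, 5), (0, 6), (0, 7), (1, 4), (1, 5), (1, 6), (1, 7), (2, 4), (2, 5), (2, 6), (2, 7), (3, 4), (3, 5), (3, 6), (3, 7)]
Unfold 4 (reflect across h@4): 32 holes -> [(0, 4), (0, 5), (0, 6), (0, 7), (1, 4), (1, 5), (1, 6), (1, 7), (2, 4), (2, 5), (2, 6), (2, 7), (3, 4), (3, 5), (3, 6), (3, 7), (4, 4), (4, 5), (4, 6), (4, 7), (5, 4), (5, 5), (5, 6), (5, 7), (6, 4), (6, 5), (6, 6), (6, 7), (7, 4), (7, 5), (7, 6), (7, 7)]
Unfold 5 (reflect across v@4): 64 holes -> [(0, 0), (0, 1), (0, 2), (0, 3), (0, 4), (0, 5), (0, 6), (0, 7), (1, 0), (1, 1), (1, 2), (1, 3), (1, 4), (1, 5), (1, 6), (1, 7), (2, 0), (2, 1), (2, 2), (2, 3), (2, 4), (2, 5), (2, 6), (2, 7), (3, 0), (3, 1), (3, 2), (3, 3), (3, 4), (3, 5), (3, 6), (3, 7), (4, 0), (4, 1), (4, 2), (4, 3), (4, 4), (4, 5), (4, 6), (4, 7), (5, 0), (5, 1), (5, 2), (5, 3), (5, 4), (5, 5), (5, 6), (5, 7), (6, 0), (6, 1), (6, 2), (6, 3), (6, 4), (6, 5), (6, 6), (6, 7), (7, 0), (7, 1), (7, 2), (7, 3), (7, 4), (7, 5), (7, 6), (7, 7)]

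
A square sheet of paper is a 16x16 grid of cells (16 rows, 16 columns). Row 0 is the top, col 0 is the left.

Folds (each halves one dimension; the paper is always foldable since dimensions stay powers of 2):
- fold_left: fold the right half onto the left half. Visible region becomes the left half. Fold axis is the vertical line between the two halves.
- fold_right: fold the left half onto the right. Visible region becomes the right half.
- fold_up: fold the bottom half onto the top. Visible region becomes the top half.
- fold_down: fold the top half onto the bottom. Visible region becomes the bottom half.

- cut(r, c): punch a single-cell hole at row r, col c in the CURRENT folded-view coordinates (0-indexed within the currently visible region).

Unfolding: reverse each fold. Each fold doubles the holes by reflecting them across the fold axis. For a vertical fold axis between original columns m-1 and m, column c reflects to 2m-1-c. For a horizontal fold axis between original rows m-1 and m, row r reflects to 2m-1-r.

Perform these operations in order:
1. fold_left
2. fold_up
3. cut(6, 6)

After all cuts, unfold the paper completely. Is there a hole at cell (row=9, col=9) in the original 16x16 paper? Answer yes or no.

Answer: yes

Derivation:
Op 1 fold_left: fold axis v@8; visible region now rows[0,16) x cols[0,8) = 16x8
Op 2 fold_up: fold axis h@8; visible region now rows[0,8) x cols[0,8) = 8x8
Op 3 cut(6, 6): punch at orig (6,6); cuts so far [(6, 6)]; region rows[0,8) x cols[0,8) = 8x8
Unfold 1 (reflect across h@8): 2 holes -> [(6, 6), (9, 6)]
Unfold 2 (reflect across v@8): 4 holes -> [(6, 6), (6, 9), (9, 6), (9, 9)]
Holes: [(6, 6), (6, 9), (9, 6), (9, 9)]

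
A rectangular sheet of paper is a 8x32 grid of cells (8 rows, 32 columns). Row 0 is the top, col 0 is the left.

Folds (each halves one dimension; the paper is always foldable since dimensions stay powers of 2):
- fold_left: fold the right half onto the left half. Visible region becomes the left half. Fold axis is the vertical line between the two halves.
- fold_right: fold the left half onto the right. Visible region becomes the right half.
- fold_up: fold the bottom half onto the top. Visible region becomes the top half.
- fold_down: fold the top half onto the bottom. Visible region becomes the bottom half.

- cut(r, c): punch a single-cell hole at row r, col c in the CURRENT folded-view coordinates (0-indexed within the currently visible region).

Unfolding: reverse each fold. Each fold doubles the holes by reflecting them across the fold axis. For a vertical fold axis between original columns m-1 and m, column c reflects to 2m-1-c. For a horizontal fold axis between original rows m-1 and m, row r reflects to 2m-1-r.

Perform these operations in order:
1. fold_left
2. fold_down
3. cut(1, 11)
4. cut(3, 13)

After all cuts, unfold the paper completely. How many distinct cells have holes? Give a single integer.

Answer: 8

Derivation:
Op 1 fold_left: fold axis v@16; visible region now rows[0,8) x cols[0,16) = 8x16
Op 2 fold_down: fold axis h@4; visible region now rows[4,8) x cols[0,16) = 4x16
Op 3 cut(1, 11): punch at orig (5,11); cuts so far [(5, 11)]; region rows[4,8) x cols[0,16) = 4x16
Op 4 cut(3, 13): punch at orig (7,13); cuts so far [(5, 11), (7, 13)]; region rows[4,8) x cols[0,16) = 4x16
Unfold 1 (reflect across h@4): 4 holes -> [(0, 13), (2, 11), (5, 11), (7, 13)]
Unfold 2 (reflect across v@16): 8 holes -> [(0, 13), (0, 18), (2, 11), (2, 20), (5, 11), (5, 20), (7, 13), (7, 18)]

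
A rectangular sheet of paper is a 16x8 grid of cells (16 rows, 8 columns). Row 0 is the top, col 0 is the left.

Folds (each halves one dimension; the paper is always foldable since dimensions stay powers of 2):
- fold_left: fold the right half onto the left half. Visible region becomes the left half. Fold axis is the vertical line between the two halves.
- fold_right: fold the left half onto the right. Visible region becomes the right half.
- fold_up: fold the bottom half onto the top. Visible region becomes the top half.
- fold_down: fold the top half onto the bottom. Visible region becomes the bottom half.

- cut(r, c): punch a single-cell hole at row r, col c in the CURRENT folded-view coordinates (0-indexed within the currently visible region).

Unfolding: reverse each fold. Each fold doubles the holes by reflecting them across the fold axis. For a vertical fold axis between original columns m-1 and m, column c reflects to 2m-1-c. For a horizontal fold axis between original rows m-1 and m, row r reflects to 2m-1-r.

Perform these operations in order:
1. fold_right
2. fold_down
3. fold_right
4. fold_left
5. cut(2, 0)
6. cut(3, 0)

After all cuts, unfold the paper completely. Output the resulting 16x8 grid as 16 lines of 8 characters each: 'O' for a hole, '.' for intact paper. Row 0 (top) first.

Answer: ........
........
........
........
OOOOOOOO
OOOOOOOO
........
........
........
........
OOOOOOOO
OOOOOOOO
........
........
........
........

Derivation:
Op 1 fold_right: fold axis v@4; visible region now rows[0,16) x cols[4,8) = 16x4
Op 2 fold_down: fold axis h@8; visible region now rows[8,16) x cols[4,8) = 8x4
Op 3 fold_right: fold axis v@6; visible region now rows[8,16) x cols[6,8) = 8x2
Op 4 fold_left: fold axis v@7; visible region now rows[8,16) x cols[6,7) = 8x1
Op 5 cut(2, 0): punch at orig (10,6); cuts so far [(10, 6)]; region rows[8,16) x cols[6,7) = 8x1
Op 6 cut(3, 0): punch at orig (11,6); cuts so far [(10, 6), (11, 6)]; region rows[8,16) x cols[6,7) = 8x1
Unfold 1 (reflect across v@7): 4 holes -> [(10, 6), (10, 7), (11, 6), (11, 7)]
Unfold 2 (reflect across v@6): 8 holes -> [(10, 4), (10, 5), (10, 6), (10, 7), (11, 4), (11, 5), (11, 6), (11, 7)]
Unfold 3 (reflect across h@8): 16 holes -> [(4, 4), (4, 5), (4, 6), (4, 7), (5, 4), (5, 5), (5, 6), (5, 7), (10, 4), (10, 5), (10, 6), (10, 7), (11, 4), (11, 5), (11, 6), (11, 7)]
Unfold 4 (reflect across v@4): 32 holes -> [(4, 0), (4, 1), (4, 2), (4, 3), (4, 4), (4, 5), (4, 6), (4, 7), (5, 0), (5, 1), (5, 2), (5, 3), (5, 4), (5, 5), (5, 6), (5, 7), (10, 0), (10, 1), (10, 2), (10, 3), (10, 4), (10, 5), (10, 6), (10, 7), (11, 0), (11, 1), (11, 2), (11, 3), (11, 4), (11, 5), (11, 6), (11, 7)]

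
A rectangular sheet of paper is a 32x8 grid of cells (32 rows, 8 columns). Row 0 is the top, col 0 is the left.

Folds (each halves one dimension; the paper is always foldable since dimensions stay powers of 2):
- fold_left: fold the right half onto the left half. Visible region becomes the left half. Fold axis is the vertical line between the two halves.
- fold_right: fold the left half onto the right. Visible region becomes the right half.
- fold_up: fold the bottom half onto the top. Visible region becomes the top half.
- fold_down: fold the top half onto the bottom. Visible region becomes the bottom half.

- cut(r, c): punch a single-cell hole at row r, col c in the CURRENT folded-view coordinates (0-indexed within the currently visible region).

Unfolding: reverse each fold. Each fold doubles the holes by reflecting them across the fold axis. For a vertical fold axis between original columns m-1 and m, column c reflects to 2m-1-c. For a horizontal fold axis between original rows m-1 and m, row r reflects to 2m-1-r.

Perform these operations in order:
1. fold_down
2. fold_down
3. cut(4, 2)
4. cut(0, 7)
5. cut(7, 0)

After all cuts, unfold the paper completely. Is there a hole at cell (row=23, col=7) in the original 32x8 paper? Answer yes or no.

Op 1 fold_down: fold axis h@16; visible region now rows[16,32) x cols[0,8) = 16x8
Op 2 fold_down: fold axis h@24; visible region now rows[24,32) x cols[0,8) = 8x8
Op 3 cut(4, 2): punch at orig (28,2); cuts so far [(28, 2)]; region rows[24,32) x cols[0,8) = 8x8
Op 4 cut(0, 7): punch at orig (24,7); cuts so far [(24, 7), (28, 2)]; region rows[24,32) x cols[0,8) = 8x8
Op 5 cut(7, 0): punch at orig (31,0); cuts so far [(24, 7), (28, 2), (31, 0)]; region rows[24,32) x cols[0,8) = 8x8
Unfold 1 (reflect across h@24): 6 holes -> [(16, 0), (19, 2), (23, 7), (24, 7), (28, 2), (31, 0)]
Unfold 2 (reflect across h@16): 12 holes -> [(0, 0), (3, 2), (7, 7), (8, 7), (12, 2), (15, 0), (16, 0), (19, 2), (23, 7), (24, 7), (28, 2), (31, 0)]
Holes: [(0, 0), (3, 2), (7, 7), (8, 7), (12, 2), (15, 0), (16, 0), (19, 2), (23, 7), (24, 7), (28, 2), (31, 0)]

Answer: yes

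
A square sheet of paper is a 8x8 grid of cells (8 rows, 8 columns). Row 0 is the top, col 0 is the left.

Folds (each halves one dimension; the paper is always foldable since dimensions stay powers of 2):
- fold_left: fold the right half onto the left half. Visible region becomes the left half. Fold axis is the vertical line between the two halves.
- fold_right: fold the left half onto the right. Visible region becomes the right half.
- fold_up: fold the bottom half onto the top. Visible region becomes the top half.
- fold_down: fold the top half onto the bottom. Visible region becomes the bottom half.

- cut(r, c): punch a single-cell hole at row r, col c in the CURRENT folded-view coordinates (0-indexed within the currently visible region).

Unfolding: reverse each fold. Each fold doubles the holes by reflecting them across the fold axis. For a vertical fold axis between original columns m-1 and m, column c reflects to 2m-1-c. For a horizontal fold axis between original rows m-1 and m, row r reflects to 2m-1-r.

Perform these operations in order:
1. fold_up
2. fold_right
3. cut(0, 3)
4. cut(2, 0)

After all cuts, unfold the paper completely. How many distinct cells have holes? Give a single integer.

Answer: 8

Derivation:
Op 1 fold_up: fold axis h@4; visible region now rows[0,4) x cols[0,8) = 4x8
Op 2 fold_right: fold axis v@4; visible region now rows[0,4) x cols[4,8) = 4x4
Op 3 cut(0, 3): punch at orig (0,7); cuts so far [(0, 7)]; region rows[0,4) x cols[4,8) = 4x4
Op 4 cut(2, 0): punch at orig (2,4); cuts so far [(0, 7), (2, 4)]; region rows[0,4) x cols[4,8) = 4x4
Unfold 1 (reflect across v@4): 4 holes -> [(0, 0), (0, 7), (2, 3), (2, 4)]
Unfold 2 (reflect across h@4): 8 holes -> [(0, 0), (0, 7), (2, 3), (2, 4), (5, 3), (5, 4), (7, 0), (7, 7)]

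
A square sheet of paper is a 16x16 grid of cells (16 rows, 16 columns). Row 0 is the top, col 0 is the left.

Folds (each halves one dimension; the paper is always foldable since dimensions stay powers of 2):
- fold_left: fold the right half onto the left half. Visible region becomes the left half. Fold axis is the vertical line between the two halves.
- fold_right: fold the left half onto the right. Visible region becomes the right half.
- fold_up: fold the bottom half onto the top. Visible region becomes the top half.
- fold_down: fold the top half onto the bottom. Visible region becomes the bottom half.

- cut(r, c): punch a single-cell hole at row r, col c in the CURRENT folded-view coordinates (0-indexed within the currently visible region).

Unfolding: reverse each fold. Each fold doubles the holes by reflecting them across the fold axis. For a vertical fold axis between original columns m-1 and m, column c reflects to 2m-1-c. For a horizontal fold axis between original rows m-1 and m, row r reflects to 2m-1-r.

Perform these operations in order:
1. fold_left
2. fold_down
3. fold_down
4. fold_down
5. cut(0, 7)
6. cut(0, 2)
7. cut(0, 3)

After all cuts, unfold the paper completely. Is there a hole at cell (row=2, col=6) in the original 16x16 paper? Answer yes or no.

Answer: no

Derivation:
Op 1 fold_left: fold axis v@8; visible region now rows[0,16) x cols[0,8) = 16x8
Op 2 fold_down: fold axis h@8; visible region now rows[8,16) x cols[0,8) = 8x8
Op 3 fold_down: fold axis h@12; visible region now rows[12,16) x cols[0,8) = 4x8
Op 4 fold_down: fold axis h@14; visible region now rows[14,16) x cols[0,8) = 2x8
Op 5 cut(0, 7): punch at orig (14,7); cuts so far [(14, 7)]; region rows[14,16) x cols[0,8) = 2x8
Op 6 cut(0, 2): punch at orig (14,2); cuts so far [(14, 2), (14, 7)]; region rows[14,16) x cols[0,8) = 2x8
Op 7 cut(0, 3): punch at orig (14,3); cuts so far [(14, 2), (14, 3), (14, 7)]; region rows[14,16) x cols[0,8) = 2x8
Unfold 1 (reflect across h@14): 6 holes -> [(13, 2), (13, 3), (13, 7), (14, 2), (14, 3), (14, 7)]
Unfold 2 (reflect across h@12): 12 holes -> [(9, 2), (9, 3), (9, 7), (10, 2), (10, 3), (10, 7), (13, 2), (13, 3), (13, 7), (14, 2), (14, 3), (14, 7)]
Unfold 3 (reflect across h@8): 24 holes -> [(1, 2), (1, 3), (1, 7), (2, 2), (2, 3), (2, 7), (5, 2), (5, 3), (5, 7), (6, 2), (6, 3), (6, 7), (9, 2), (9, 3), (9, 7), (10, 2), (10, 3), (10, 7), (13, 2), (13, 3), (13, 7), (14, 2), (14, 3), (14, 7)]
Unfold 4 (reflect across v@8): 48 holes -> [(1, 2), (1, 3), (1, 7), (1, 8), (1, 12), (1, 13), (2, 2), (2, 3), (2, 7), (2, 8), (2, 12), (2, 13), (5, 2), (5, 3), (5, 7), (5, 8), (5, 12), (5, 13), (6, 2), (6, 3), (6, 7), (6, 8), (6, 12), (6, 13), (9, 2), (9, 3), (9, 7), (9, 8), (9, 12), (9, 13), (10, 2), (10, 3), (10, 7), (10, 8), (10, 12), (10, 13), (13, 2), (13, 3), (13, 7), (13, 8), (13, 12), (13, 13), (14, 2), (14, 3), (14, 7), (14, 8), (14, 12), (14, 13)]
Holes: [(1, 2), (1, 3), (1, 7), (1, 8), (1, 12), (1, 13), (2, 2), (2, 3), (2, 7), (2, 8), (2, 12), (2, 13), (5, 2), (5, 3), (5, 7), (5, 8), (5, 12), (5, 13), (6, 2), (6, 3), (6, 7), (6, 8), (6, 12), (6, 13), (9, 2), (9, 3), (9, 7), (9, 8), (9, 12), (9, 13), (10, 2), (10, 3), (10, 7), (10, 8), (10, 12), (10, 13), (13, 2), (13, 3), (13, 7), (13, 8), (13, 12), (13, 13), (14, 2), (14, 3), (14, 7), (14, 8), (14, 12), (14, 13)]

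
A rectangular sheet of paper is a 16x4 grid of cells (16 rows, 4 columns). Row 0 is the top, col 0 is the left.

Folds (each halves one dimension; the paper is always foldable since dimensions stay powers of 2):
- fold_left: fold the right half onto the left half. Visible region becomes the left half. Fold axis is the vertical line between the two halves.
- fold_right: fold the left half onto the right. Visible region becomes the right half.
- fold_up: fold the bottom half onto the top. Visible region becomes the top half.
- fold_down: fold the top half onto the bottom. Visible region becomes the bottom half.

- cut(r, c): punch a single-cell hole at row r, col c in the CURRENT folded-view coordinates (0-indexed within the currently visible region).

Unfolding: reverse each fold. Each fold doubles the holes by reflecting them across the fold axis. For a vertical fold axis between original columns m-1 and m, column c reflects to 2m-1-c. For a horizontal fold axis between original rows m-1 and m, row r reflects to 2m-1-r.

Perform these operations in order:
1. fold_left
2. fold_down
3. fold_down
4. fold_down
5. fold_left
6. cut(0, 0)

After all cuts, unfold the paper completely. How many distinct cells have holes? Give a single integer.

Answer: 32

Derivation:
Op 1 fold_left: fold axis v@2; visible region now rows[0,16) x cols[0,2) = 16x2
Op 2 fold_down: fold axis h@8; visible region now rows[8,16) x cols[0,2) = 8x2
Op 3 fold_down: fold axis h@12; visible region now rows[12,16) x cols[0,2) = 4x2
Op 4 fold_down: fold axis h@14; visible region now rows[14,16) x cols[0,2) = 2x2
Op 5 fold_left: fold axis v@1; visible region now rows[14,16) x cols[0,1) = 2x1
Op 6 cut(0, 0): punch at orig (14,0); cuts so far [(14, 0)]; region rows[14,16) x cols[0,1) = 2x1
Unfold 1 (reflect across v@1): 2 holes -> [(14, 0), (14, 1)]
Unfold 2 (reflect across h@14): 4 holes -> [(13, 0), (13, 1), (14, 0), (14, 1)]
Unfold 3 (reflect across h@12): 8 holes -> [(9, 0), (9, 1), (10, 0), (10, 1), (13, 0), (13, 1), (14, 0), (14, 1)]
Unfold 4 (reflect across h@8): 16 holes -> [(1, 0), (1, 1), (2, 0), (2, 1), (5, 0), (5, 1), (6, 0), (6, 1), (9, 0), (9, 1), (10, 0), (10, 1), (13, 0), (13, 1), (14, 0), (14, 1)]
Unfold 5 (reflect across v@2): 32 holes -> [(1, 0), (1, 1), (1, 2), (1, 3), (2, 0), (2, 1), (2, 2), (2, 3), (5, 0), (5, 1), (5, 2), (5, 3), (6, 0), (6, 1), (6, 2), (6, 3), (9, 0), (9, 1), (9, 2), (9, 3), (10, 0), (10, 1), (10, 2), (10, 3), (13, 0), (13, 1), (13, 2), (13, 3), (14, 0), (14, 1), (14, 2), (14, 3)]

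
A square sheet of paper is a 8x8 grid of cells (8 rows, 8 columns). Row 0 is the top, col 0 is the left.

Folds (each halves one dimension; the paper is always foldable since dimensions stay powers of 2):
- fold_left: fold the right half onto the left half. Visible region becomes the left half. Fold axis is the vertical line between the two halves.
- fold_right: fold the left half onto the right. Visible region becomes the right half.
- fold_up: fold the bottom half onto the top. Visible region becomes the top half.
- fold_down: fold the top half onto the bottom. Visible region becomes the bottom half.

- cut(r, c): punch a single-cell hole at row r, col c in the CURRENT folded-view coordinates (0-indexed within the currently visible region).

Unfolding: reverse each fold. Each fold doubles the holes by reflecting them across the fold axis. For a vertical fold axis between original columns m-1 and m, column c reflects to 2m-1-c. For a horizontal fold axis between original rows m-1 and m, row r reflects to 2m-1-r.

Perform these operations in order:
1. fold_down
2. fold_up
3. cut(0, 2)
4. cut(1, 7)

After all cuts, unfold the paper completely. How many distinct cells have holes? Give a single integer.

Op 1 fold_down: fold axis h@4; visible region now rows[4,8) x cols[0,8) = 4x8
Op 2 fold_up: fold axis h@6; visible region now rows[4,6) x cols[0,8) = 2x8
Op 3 cut(0, 2): punch at orig (4,2); cuts so far [(4, 2)]; region rows[4,6) x cols[0,8) = 2x8
Op 4 cut(1, 7): punch at orig (5,7); cuts so far [(4, 2), (5, 7)]; region rows[4,6) x cols[0,8) = 2x8
Unfold 1 (reflect across h@6): 4 holes -> [(4, 2), (5, 7), (6, 7), (7, 2)]
Unfold 2 (reflect across h@4): 8 holes -> [(0, 2), (1, 7), (2, 7), (3, 2), (4, 2), (5, 7), (6, 7), (7, 2)]

Answer: 8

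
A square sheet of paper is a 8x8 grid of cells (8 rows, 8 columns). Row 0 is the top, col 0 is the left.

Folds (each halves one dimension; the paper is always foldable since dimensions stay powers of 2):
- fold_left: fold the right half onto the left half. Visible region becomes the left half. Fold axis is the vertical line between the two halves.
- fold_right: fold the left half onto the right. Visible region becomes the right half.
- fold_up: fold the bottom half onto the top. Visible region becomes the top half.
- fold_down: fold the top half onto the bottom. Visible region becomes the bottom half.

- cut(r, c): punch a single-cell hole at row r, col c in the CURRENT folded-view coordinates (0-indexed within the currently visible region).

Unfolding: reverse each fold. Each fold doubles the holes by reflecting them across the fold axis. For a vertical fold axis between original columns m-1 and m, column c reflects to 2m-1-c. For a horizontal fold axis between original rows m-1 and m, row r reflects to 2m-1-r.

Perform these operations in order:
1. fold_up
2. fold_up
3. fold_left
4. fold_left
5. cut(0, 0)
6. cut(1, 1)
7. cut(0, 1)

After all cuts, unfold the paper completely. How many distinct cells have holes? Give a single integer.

Answer: 48

Derivation:
Op 1 fold_up: fold axis h@4; visible region now rows[0,4) x cols[0,8) = 4x8
Op 2 fold_up: fold axis h@2; visible region now rows[0,2) x cols[0,8) = 2x8
Op 3 fold_left: fold axis v@4; visible region now rows[0,2) x cols[0,4) = 2x4
Op 4 fold_left: fold axis v@2; visible region now rows[0,2) x cols[0,2) = 2x2
Op 5 cut(0, 0): punch at orig (0,0); cuts so far [(0, 0)]; region rows[0,2) x cols[0,2) = 2x2
Op 6 cut(1, 1): punch at orig (1,1); cuts so far [(0, 0), (1, 1)]; region rows[0,2) x cols[0,2) = 2x2
Op 7 cut(0, 1): punch at orig (0,1); cuts so far [(0, 0), (0, 1), (1, 1)]; region rows[0,2) x cols[0,2) = 2x2
Unfold 1 (reflect across v@2): 6 holes -> [(0, 0), (0, 1), (0, 2), (0, 3), (1, 1), (1, 2)]
Unfold 2 (reflect across v@4): 12 holes -> [(0, 0), (0, 1), (0, 2), (0, 3), (0, 4), (0, 5), (0, 6), (0, 7), (1, 1), (1, 2), (1, 5), (1, 6)]
Unfold 3 (reflect across h@2): 24 holes -> [(0, 0), (0, 1), (0, 2), (0, 3), (0, 4), (0, 5), (0, 6), (0, 7), (1, 1), (1, 2), (1, 5), (1, 6), (2, 1), (2, 2), (2, 5), (2, 6), (3, 0), (3, 1), (3, 2), (3, 3), (3, 4), (3, 5), (3, 6), (3, 7)]
Unfold 4 (reflect across h@4): 48 holes -> [(0, 0), (0, 1), (0, 2), (0, 3), (0, 4), (0, 5), (0, 6), (0, 7), (1, 1), (1, 2), (1, 5), (1, 6), (2, 1), (2, 2), (2, 5), (2, 6), (3, 0), (3, 1), (3, 2), (3, 3), (3, 4), (3, 5), (3, 6), (3, 7), (4, 0), (4, 1), (4, 2), (4, 3), (4, 4), (4, 5), (4, 6), (4, 7), (5, 1), (5, 2), (5, 5), (5, 6), (6, 1), (6, 2), (6, 5), (6, 6), (7, 0), (7, 1), (7, 2), (7, 3), (7, 4), (7, 5), (7, 6), (7, 7)]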